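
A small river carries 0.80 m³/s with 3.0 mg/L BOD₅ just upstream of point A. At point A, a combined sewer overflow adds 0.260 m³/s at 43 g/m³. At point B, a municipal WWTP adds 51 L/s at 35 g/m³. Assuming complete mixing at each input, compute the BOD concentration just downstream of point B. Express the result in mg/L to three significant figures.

After input A: C = (0.8·3 + 0.26·43) / 1.06 = 12.81 mg/L.
51 L/s = 0.051 m³/s.
After input B: C = (1.06·12.81 + 0.051·35) / 1.111 = 13.83 mg/L.

13.8 mg/L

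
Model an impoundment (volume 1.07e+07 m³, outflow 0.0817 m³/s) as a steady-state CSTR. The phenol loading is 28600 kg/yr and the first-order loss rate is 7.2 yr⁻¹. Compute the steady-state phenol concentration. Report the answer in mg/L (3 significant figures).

0.359 mg/L

Outflow Q = 0.0817 m³/s × 3.156e+07 s/yr = 2.578e+06 m³/yr.
Steady-state CSTR mass balance: W = Q·C + k·V·C, so C = W/(Q + kV).
Q + kV = 2.578e+06 + 7.2·1.07e+07 = 7.962e+07 m³/yr.
C = 28600/7.962e+07 = 0.0003592 kg/m³ = 0.3592 mg/L.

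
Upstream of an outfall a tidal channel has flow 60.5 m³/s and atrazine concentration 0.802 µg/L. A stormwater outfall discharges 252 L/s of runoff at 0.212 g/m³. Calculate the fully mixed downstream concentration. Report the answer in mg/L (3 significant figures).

0.00168 mg/L

252 L/s = 0.252 m³/s.
0.802 µg/L = 0.000802 mg/L.
By mass balance at complete mixing, C = (0.252·0.212 + 60.5·0.000802) / (0.252 + 60.5) = 0.1019/60.75 = 0.001678 mg/L.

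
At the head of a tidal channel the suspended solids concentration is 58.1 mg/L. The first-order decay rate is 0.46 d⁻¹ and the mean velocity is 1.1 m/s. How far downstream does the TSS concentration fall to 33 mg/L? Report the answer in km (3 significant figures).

117 km

From C = C₀·e^(−kt), t = ln(C₀/C)/k = ln(58.1/33)/0.46 = 0.5657/0.46 = 1.23 d.
Distance = v·t = 1.1 m/s × 1.062e+05 s = 1.169e+05 m = 116.9 km.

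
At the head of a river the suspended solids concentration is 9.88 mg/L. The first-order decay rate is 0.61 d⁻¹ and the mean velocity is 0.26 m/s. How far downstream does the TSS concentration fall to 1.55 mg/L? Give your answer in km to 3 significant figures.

68.2 km

From C = C₀·e^(−kt), t = ln(C₀/C)/k = ln(9.88/1.55)/0.61 = 1.852/0.61 = 3.036 d.
Distance = v·t = 0.26 m/s × 2.624e+05 s = 6.821e+04 m = 68.21 km.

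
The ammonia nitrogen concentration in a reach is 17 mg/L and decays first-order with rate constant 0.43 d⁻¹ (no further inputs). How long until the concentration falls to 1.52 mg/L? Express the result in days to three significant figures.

5.62 d

t = ln(C₀/C)/k = ln(17/1.52)/0.43 = 2.415/0.43 = 5.615 d.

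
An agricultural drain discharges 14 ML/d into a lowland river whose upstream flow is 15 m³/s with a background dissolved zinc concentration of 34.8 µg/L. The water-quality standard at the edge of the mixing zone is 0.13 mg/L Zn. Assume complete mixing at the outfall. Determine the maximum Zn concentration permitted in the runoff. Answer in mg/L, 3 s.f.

14 ML/d = 0.162 m³/s.
34.8 µg/L = 0.0348 mg/L.
Mass balance: 0.13·15.16 = 0.162·Cₑ + 15·0.0348.
Cₑ = (1.971 − 0.522) / 0.162 = 8.943 mg/L.

8.94 mg/L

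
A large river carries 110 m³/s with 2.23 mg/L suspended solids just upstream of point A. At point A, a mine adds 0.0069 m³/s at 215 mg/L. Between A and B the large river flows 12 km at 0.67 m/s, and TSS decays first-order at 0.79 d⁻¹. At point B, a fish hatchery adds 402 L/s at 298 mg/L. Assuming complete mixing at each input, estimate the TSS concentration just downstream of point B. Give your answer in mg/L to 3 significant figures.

After input A: C = (110·2.23 + 0.0069·215) / 110 = 2.243 mg/L.
Over the 12 km reach to input B (t = 1.791e+04 s = 0.2073 d), decay gives C = 2.243·exp(−0.79·0.2073) = 1.904 mg/L.
402 L/s = 0.402 m³/s.
After input B: C = (110·1.904 + 0.402·298) / 110.4 = 2.983 mg/L.

2.98 mg/L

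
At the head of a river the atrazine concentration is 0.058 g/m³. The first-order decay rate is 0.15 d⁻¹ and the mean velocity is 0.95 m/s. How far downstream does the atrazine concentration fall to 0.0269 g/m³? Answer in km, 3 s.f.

420 km

From C = C₀·e^(−kt), t = ln(C₀/C)/k = ln(0.058/0.0269)/0.15 = 0.7683/0.15 = 5.122 d.
Distance = v·t = 0.95 m/s × 4.426e+05 s = 4.204e+05 m = 420.4 km.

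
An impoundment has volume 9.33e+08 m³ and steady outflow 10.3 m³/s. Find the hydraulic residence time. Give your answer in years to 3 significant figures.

Q = 10.3 m³/s × 3.156e+07 s/yr = 3.25e+08 m³/yr.
Hydraulic residence time τ = V/Q = 9.33e+08/3.25e+08 = 2.87 yr.

2.87 yr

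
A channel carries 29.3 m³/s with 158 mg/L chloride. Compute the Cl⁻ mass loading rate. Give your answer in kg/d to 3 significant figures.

Mass flux = Q·C = 29.3 m³/s × 158 g/m³ = 4629 g/s.
= 4629 g/s × 86.4 = 4e+05 kg/d.

400000 kg/d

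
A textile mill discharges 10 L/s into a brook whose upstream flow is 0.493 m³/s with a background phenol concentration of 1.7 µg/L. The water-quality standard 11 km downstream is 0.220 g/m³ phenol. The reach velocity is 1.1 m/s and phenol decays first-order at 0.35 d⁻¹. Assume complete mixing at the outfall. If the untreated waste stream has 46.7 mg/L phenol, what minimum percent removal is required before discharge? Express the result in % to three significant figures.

75.5 %

10 L/s = 0.01 m³/s.
1.7 µg/L = 0.0017 mg/L.
Travel time to the compliance point: t = 1.1e+04/1.1 = 1e+04 s = 0.1157 d; decay factor exp(−0.35·0.1157) = 0.9603.
So the concentration just after mixing may be at most 0.22/0.9603 = 0.2291 mg/L.
Mass balance: 0.2291·0.503 = 0.01·Cₑ + 0.493·0.0017.
Cₑ = (0.1152 − 0.0008381) / 0.01 = 11.44 mg/L.
Required removal = 1 − 11.44/46.7 = 75.5 %.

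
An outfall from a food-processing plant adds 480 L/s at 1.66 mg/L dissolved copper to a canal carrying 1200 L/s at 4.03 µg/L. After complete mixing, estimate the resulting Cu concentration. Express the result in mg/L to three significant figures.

480 L/s = 0.48 m³/s.
1200 L/s = 1.2 m³/s.
4.03 µg/L = 0.00403 mg/L.
By mass balance at complete mixing, C = (0.48·1.66 + 1.2·0.00403) / (0.48 + 1.2) = 0.8016/1.68 = 0.4772 mg/L.

0.477 mg/L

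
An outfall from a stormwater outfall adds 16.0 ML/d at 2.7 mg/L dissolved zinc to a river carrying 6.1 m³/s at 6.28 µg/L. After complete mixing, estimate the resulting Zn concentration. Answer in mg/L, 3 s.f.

16.0 ML/d = 0.1852 m³/s.
6.28 µg/L = 0.00628 mg/L.
Conservation of mass across the mixing zone: C = (0.1852·2.7 + 6.1·0.00628) / (0.1852 + 6.1) = 0.5383/6.285 = 0.08565 mg/L.

0.0856 mg/L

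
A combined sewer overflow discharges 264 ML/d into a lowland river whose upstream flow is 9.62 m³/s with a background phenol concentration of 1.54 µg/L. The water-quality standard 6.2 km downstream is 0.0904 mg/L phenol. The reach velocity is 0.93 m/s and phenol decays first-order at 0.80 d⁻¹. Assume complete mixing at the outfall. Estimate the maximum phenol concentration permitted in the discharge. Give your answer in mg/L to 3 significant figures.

0.394 mg/L

264 ML/d = 3.056 m³/s.
1.54 µg/L = 0.00154 mg/L.
Travel time to the compliance point: t = 6200/0.93 = 6667 s = 0.07716 d; decay factor exp(−0.80·0.07716) = 0.9401.
So the concentration just after mixing may be at most 0.0904/0.9401 = 0.09616 mg/L.
Mass balance: 0.09616·12.68 = 3.056·Cₑ + 9.62·0.00154.
Cₑ = (1.219 − 0.01481) / 3.056 = 0.394 mg/L.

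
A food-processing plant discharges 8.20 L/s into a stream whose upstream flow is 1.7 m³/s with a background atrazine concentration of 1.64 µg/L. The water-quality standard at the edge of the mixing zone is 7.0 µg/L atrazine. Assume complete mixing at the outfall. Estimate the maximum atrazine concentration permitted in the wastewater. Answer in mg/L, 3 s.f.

8.20 L/s = 0.0082 m³/s.
1.64 µg/L = 0.00164 mg/L.
7.0 µg/L = 0.007 mg/L.
Mass balance: 0.007·1.708 = 0.0082·Cₑ + 1.7·0.00164.
Cₑ = (0.01196 − 0.002788) / 0.0082 = 1.118 mg/L.

1.12 mg/L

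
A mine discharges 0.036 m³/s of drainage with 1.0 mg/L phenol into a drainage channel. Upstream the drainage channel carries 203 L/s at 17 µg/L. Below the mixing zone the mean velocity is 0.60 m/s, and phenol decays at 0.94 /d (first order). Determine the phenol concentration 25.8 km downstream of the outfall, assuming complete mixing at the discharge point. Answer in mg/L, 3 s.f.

0.103 mg/L

203 L/s = 0.203 m³/s.
17 µg/L = 0.017 mg/L.
After complete mixing, C₀ = (0.036·1 + 0.203·0.017) / 0.239 = 0.1651 mg/L.
Travel time t = 2.58e+04 m / 0.60 m/s = 4.3e+04 s = 0.4977 d.
C = 0.1651·exp(−0.94·0.4977) = 0.1651·0.6264 = 0.1034 mg/L.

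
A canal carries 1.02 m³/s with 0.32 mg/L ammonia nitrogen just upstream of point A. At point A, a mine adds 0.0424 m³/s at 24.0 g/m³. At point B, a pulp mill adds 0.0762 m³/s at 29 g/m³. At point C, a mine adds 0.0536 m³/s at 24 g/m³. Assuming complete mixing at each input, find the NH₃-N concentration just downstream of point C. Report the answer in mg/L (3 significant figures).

4.06 mg/L

After input A: C = (1.02·0.32 + 0.0424·24) / 1.062 = 1.265 mg/L.
After input B: C = (1.062·1.265 + 0.0762·29) / 1.139 = 3.121 mg/L.
After input C: C = (1.139·3.121 + 0.0536·24) / 1.192 = 4.06 mg/L.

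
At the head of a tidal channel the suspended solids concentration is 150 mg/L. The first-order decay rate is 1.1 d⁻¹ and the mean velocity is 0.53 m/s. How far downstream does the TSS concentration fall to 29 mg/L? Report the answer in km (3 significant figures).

68.4 km

From C = C₀·e^(−kt), t = ln(C₀/C)/k = ln(150/29)/1.1 = 1.643/1.1 = 1.494 d.
Distance = v·t = 0.53 m/s × 1.291e+05 s = 6.841e+04 m = 68.41 km.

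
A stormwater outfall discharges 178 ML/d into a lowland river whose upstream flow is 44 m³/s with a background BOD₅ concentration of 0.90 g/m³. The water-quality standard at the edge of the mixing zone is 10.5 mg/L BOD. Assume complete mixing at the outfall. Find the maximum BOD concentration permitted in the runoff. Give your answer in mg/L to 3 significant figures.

216 mg/L

178 ML/d = 2.06 m³/s.
Mass balance: 10.5·46.06 = 2.06·Cₑ + 44·0.9.
Cₑ = (483.6 − 39.6) / 2.06 = 215.5 mg/L.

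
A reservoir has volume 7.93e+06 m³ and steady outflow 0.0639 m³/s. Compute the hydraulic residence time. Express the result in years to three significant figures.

Q = 0.0639 m³/s × 3.156e+07 s/yr = 2.017e+06 m³/yr.
Hydraulic residence time τ = V/Q = 7.93e+06/2.017e+06 = 3.932 yr.

3.93 yr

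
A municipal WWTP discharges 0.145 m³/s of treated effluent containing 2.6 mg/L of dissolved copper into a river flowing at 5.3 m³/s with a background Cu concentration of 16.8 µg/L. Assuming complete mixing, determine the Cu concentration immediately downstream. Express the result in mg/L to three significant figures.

0.0856 mg/L

16.8 µg/L = 0.0168 mg/L.
Flow-weighted mixing gives C = (0.145·2.6 + 5.3·0.0168) / (0.145 + 5.3) = 0.466/5.445 = 0.08559 mg/L.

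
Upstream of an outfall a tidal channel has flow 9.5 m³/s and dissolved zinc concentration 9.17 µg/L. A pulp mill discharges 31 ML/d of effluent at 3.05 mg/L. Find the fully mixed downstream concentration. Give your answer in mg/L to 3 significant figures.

31 ML/d = 0.3588 m³/s.
9.17 µg/L = 0.00917 mg/L.
Conservation of mass across the mixing zone: C = (0.3588·3.05 + 9.5·0.00917) / (0.3588 + 9.5) = 1.181/9.859 = 0.1198 mg/L.

0.120 mg/L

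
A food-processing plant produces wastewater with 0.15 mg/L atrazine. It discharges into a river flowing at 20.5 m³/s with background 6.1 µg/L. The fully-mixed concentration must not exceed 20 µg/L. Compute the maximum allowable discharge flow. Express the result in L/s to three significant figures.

6.1 µg/L = 0.0061 mg/L.
20 µg/L = 0.02 mg/L.
Mass balance at complete mixing: C_std·(Q_w + Q_r) = Q_w·C_e + Q_r·C_b.
Rearranging, Q_w = Q_r·(C_std − C_b)/(C_e − C_std) = 20.5·(0.02 − 0.0061) / (0.15 − 0.02) = 2.192 m³/s.
= 2192 L/s.

2190 L/s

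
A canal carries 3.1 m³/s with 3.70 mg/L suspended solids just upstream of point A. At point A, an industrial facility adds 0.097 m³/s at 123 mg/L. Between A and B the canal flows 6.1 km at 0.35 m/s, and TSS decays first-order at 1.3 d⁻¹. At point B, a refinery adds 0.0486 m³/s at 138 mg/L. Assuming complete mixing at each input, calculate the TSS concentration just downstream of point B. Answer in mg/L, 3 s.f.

7.61 mg/L

After input A: C = (3.1·3.7 + 0.097·123) / 3.197 = 7.32 mg/L.
Over the 6.1 km reach to input B (t = 1.743e+04 s = 0.2017 d), decay gives C = 7.32·exp(−1.3·0.2017) = 5.631 mg/L.
After input B: C = (3.197·5.631 + 0.0486·138) / 3.246 = 7.613 mg/L.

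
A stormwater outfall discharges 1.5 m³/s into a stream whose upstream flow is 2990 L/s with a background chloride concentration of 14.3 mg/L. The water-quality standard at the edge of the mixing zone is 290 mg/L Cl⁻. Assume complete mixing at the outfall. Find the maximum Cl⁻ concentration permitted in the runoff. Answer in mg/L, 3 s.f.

840 mg/L

2990 L/s = 2.99 m³/s.
Mass balance: 290·4.49 = 1.5·Cₑ + 2.99·14.3.
Cₑ = (1302 − 42.76) / 1.5 = 839.6 mg/L.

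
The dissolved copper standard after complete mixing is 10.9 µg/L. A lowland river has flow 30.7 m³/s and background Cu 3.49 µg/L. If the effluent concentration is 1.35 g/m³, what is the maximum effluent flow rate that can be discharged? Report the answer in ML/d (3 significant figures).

3.49 µg/L = 0.00349 mg/L.
10.9 µg/L = 0.0109 mg/L.
Mass balance at complete mixing: C_std·(Q_w + Q_r) = Q_w·C_e + Q_r·C_b.
Rearranging, Q_w = Q_r·(C_std − C_b)/(C_e − C_std) = 30.7·(0.0109 − 0.00349) / (1.35 − 0.0109) = 0.1699 m³/s.
= 14.68 ML/d.

14.7 ML/d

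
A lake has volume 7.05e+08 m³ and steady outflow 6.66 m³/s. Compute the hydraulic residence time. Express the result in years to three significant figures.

3.35 yr

Q = 6.66 m³/s × 3.156e+07 s/yr = 2.102e+08 m³/yr.
Hydraulic residence time τ = V/Q = 7.05e+08/2.102e+08 = 3.354 yr.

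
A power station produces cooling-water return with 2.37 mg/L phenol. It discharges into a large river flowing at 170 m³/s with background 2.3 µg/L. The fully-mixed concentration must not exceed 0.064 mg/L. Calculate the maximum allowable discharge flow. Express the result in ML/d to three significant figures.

2.3 µg/L = 0.0023 mg/L.
Mass balance at complete mixing: C_std·(Q_w + Q_r) = Q_w·C_e + Q_r·C_b.
Rearranging, Q_w = Q_r·(C_std − C_b)/(C_e − C_std) = 170·(0.064 − 0.0023) / (2.37 − 0.064) = 4.549 m³/s.
= 393 ML/d.

393 ML/d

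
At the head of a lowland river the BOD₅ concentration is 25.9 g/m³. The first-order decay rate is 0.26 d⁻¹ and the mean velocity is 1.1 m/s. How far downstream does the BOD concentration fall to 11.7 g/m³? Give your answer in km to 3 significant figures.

290 km

From C = C₀·e^(−kt), t = ln(C₀/C)/k = ln(25.9/11.7)/0.26 = 0.7947/0.26 = 3.056 d.
Distance = v·t = 1.1 m/s × 2.641e+05 s = 2.905e+05 m = 290.5 km.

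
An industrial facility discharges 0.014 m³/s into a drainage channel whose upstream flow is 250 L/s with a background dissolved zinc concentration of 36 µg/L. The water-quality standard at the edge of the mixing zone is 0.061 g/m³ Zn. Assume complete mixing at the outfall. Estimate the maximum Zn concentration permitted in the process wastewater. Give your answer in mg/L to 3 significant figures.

250 L/s = 0.25 m³/s.
36 µg/L = 0.036 mg/L.
Mass balance: 0.061·0.264 = 0.014·Cₑ + 0.25·0.036.
Cₑ = (0.0161 − 0.009) / 0.014 = 0.5074 mg/L.

0.507 mg/L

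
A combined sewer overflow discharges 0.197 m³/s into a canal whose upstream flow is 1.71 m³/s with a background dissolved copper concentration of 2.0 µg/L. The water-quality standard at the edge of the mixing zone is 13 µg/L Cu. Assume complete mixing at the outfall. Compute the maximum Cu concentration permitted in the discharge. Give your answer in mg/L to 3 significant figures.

0.108 mg/L

2.0 µg/L = 0.002 mg/L.
13 µg/L = 0.013 mg/L.
Mass balance: 0.013·1.907 = 0.197·Cₑ + 1.71·0.002.
Cₑ = (0.02479 − 0.00342) / 0.197 = 0.1085 mg/L.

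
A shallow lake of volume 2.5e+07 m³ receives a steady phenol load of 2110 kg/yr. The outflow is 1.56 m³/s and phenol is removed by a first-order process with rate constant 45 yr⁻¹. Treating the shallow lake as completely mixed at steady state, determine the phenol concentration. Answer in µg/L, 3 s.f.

1.80 µg/L

Outflow Q = 1.56 m³/s × 3.156e+07 s/yr = 4.923e+07 m³/yr.
Steady-state CSTR mass balance: W = Q·C + k·V·C, so C = W/(Q + kV).
Q + kV = 4.923e+07 + 45·2.5e+07 = 1.174e+09 m³/yr.
C = 2110/1.174e+09 = 1.797e-06 kg/m³ = 0.001797 mg/L = 1.797 µg/L.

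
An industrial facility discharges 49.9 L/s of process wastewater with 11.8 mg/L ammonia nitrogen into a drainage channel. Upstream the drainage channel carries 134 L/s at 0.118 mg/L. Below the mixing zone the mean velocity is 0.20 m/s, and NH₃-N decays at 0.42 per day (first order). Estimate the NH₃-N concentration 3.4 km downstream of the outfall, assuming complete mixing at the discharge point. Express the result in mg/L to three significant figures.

49.9 L/s = 0.0499 m³/s.
134 L/s = 0.134 m³/s.
After complete mixing, C₀ = (0.0499·11.8 + 0.134·0.118) / 0.1839 = 3.288 mg/L.
Travel time t = 3400 m / 0.20 m/s = 1.7e+04 s = 0.1968 d.
C = 3.288·exp(−0.42·0.1968) = 3.288·0.9207 = 3.027 mg/L.

3.03 mg/L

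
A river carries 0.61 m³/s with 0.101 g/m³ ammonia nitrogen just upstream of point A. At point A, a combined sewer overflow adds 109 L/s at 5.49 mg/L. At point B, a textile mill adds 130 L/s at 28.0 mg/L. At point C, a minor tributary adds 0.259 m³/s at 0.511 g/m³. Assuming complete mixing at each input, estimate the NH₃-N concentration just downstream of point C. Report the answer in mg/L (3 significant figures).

109 L/s = 0.109 m³/s.
After input A: C = (0.61·0.101 + 0.109·5.49) / 0.719 = 0.918 mg/L.
130 L/s = 0.13 m³/s.
After input B: C = (0.719·0.918 + 0.13·28) / 0.849 = 5.065 mg/L.
After input C: C = (0.849·5.065 + 0.259·0.511) / 1.108 = 4 mg/L.

4.00 mg/L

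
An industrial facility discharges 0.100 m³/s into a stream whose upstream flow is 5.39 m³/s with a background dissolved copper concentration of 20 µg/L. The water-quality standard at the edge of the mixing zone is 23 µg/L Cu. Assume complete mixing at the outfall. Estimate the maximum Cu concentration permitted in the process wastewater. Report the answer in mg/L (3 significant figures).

0.185 mg/L

20 µg/L = 0.02 mg/L.
23 µg/L = 0.023 mg/L.
Mass balance: 0.023·5.49 = 0.1·Cₑ + 5.39·0.02.
Cₑ = (0.1263 − 0.1078) / 0.1 = 0.1847 mg/L.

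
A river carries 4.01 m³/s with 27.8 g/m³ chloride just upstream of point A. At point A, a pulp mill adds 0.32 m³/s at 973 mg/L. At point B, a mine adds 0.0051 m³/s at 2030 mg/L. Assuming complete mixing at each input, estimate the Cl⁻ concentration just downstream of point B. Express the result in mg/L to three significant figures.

99.9 mg/L

After input A: C = (4.01·27.8 + 0.32·973) / 4.33 = 97.65 mg/L.
After input B: C = (4.33·97.65 + 0.0051·2030) / 4.335 = 99.93 mg/L.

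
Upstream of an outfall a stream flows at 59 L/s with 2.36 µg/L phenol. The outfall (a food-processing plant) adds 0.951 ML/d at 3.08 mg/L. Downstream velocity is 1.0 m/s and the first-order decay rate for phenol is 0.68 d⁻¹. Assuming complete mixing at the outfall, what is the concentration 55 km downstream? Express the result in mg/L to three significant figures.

0.951 ML/d = 0.01101 m³/s.
59 L/s = 0.059 m³/s.
2.36 µg/L = 0.00236 mg/L.
After complete mixing, C₀ = (0.01101·3.08 + 0.059·0.00236) / 0.07001 = 0.4862 mg/L.
Travel time t = 5.5e+04 m / 1.0 m/s = 5.5e+04 s = 0.6366 d.
C = 0.4862·exp(−0.68·0.6366) = 0.4862·0.6486 = 0.3154 mg/L.

0.315 mg/L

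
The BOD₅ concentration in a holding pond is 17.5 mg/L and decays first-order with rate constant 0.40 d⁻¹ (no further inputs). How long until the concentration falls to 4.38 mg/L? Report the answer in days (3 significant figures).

3.46 d

t = ln(C₀/C)/k = ln(17.5/4.38)/0.40 = 1.385/0.40 = 3.463 d.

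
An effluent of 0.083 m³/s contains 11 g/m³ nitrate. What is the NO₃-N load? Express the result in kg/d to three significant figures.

78.9 kg/d

Mass flux = Q·C = 0.083 m³/s × 11 g/m³ = 0.913 g/s.
= 0.913 g/s × 86.4 = 78.88 kg/d.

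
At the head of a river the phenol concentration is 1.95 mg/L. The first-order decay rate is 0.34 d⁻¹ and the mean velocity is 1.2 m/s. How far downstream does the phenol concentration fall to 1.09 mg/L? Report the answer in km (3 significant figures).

177 km

From C = C₀·e^(−kt), t = ln(C₀/C)/k = ln(1.95/1.09)/0.34 = 0.5817/0.34 = 1.711 d.
Distance = v·t = 1.2 m/s × 1.478e+05 s = 1.774e+05 m = 177.4 km.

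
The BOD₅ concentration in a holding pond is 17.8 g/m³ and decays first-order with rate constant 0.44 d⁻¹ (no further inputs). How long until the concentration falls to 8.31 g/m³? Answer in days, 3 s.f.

t = ln(C₀/C)/k = ln(17.8/8.31)/0.44 = 0.7617/0.44 = 1.731 d.

1.73 d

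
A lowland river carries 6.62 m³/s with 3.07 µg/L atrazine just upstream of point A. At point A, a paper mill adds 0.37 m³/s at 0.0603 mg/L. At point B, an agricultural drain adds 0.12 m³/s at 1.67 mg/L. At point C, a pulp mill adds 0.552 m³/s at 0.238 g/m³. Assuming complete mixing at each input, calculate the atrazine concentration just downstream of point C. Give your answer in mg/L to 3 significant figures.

3.07 µg/L = 0.00307 mg/L.
After input A: C = (6.62·0.00307 + 0.37·0.0603) / 6.99 = 0.006099 mg/L.
After input B: C = (6.99·0.006099 + 0.12·1.67) / 7.11 = 0.03418 mg/L.
After input C: C = (7.11·0.03418 + 0.552·0.238) / 7.662 = 0.04887 mg/L.

0.0489 mg/L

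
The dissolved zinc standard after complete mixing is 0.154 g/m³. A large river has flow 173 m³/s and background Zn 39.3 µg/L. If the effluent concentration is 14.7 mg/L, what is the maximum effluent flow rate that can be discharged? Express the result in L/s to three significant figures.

39.3 µg/L = 0.0393 mg/L.
Mass balance at complete mixing: C_std·(Q_w + Q_r) = Q_w·C_e + Q_r·C_b.
Rearranging, Q_w = Q_r·(C_std − C_b)/(C_e − C_std) = 173·(0.154 − 0.0393) / (14.7 − 0.154) = 1.364 m³/s.
= 1364 L/s.

1360 L/s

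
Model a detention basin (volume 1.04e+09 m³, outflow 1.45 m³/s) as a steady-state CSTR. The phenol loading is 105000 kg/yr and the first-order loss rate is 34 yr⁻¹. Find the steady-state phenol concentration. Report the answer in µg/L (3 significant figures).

Outflow Q = 1.45 m³/s × 3.156e+07 s/yr = 4.576e+07 m³/yr.
Steady-state CSTR mass balance: W = Q·C + k·V·C, so C = W/(Q + kV).
Q + kV = 4.576e+07 + 34·1.04e+09 = 3.541e+10 m³/yr.
C = 105000/3.541e+10 = 2.966e-06 kg/m³ = 0.002966 mg/L = 2.966 µg/L.

2.97 µg/L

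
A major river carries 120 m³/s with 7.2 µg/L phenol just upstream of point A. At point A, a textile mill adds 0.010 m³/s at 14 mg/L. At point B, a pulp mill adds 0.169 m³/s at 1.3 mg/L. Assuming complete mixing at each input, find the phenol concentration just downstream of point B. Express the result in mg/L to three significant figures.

7.2 µg/L = 0.0072 mg/L.
After input A: C = (120·0.0072 + 0.01·14) / 120 = 0.008366 mg/L.
After input B: C = (120·0.008366 + 0.169·1.3) / 120.2 = 0.01018 mg/L.

0.0102 mg/L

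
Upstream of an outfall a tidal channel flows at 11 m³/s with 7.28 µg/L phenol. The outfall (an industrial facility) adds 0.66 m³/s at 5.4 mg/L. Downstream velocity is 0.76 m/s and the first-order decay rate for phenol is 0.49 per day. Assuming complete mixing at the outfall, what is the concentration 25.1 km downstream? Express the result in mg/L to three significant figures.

0.259 mg/L

7.28 µg/L = 0.00728 mg/L.
After complete mixing, C₀ = (0.66·5.4 + 11·0.00728) / 11.66 = 0.3125 mg/L.
Travel time t = 2.51e+04 m / 0.76 m/s = 3.303e+04 s = 0.3822 d.
C = 0.3125·exp(−0.49·0.3822) = 0.3125·0.8292 = 0.2591 mg/L.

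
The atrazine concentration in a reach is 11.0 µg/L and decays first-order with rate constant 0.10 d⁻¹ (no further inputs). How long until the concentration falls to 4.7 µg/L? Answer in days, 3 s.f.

8.50 d

t = ln(C₀/C)/k = ln(11.0/4.7)/0.10 = 0.8503/0.10 = 8.503 d.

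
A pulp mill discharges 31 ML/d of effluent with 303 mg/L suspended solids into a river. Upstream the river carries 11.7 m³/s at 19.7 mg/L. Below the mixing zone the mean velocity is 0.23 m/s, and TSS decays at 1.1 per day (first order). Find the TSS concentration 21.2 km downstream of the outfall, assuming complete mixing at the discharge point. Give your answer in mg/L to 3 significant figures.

31 ML/d = 0.3588 m³/s.
After complete mixing, C₀ = (0.3588·303 + 11.7·19.7) / 12.06 = 28.13 mg/L.
Travel time t = 2.12e+04 m / 0.23 m/s = 9.217e+04 s = 1.067 d.
C = 28.13·exp(−1.1·1.067) = 28.13·0.3093 = 8.7 mg/L.

8.70 mg/L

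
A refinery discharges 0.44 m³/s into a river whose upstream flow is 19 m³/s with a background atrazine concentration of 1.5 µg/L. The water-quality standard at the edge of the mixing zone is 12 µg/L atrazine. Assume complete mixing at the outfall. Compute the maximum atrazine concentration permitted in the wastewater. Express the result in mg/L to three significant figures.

0.465 mg/L

1.5 µg/L = 0.0015 mg/L.
12 µg/L = 0.012 mg/L.
Mass balance: 0.012·19.44 = 0.44·Cₑ + 19·0.0015.
Cₑ = (0.2333 − 0.0285) / 0.44 = 0.4654 mg/L.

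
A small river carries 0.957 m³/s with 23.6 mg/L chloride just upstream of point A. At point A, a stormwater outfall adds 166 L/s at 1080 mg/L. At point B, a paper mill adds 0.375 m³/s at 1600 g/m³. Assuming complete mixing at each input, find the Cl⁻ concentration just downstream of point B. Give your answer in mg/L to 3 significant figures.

166 L/s = 0.166 m³/s.
After input A: C = (0.957·23.6 + 0.166·1080) / 1.123 = 179.8 mg/L.
After input B: C = (1.123·179.8 + 0.375·1600) / 1.498 = 535.3 mg/L.

535 mg/L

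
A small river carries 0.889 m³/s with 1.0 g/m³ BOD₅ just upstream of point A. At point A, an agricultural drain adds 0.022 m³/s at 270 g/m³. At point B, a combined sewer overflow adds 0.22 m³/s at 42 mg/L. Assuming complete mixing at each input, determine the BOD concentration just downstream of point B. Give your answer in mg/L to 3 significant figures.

14.2 mg/L

After input A: C = (0.889·1 + 0.022·270) / 0.911 = 7.496 mg/L.
After input B: C = (0.911·7.496 + 0.22·42) / 1.131 = 14.21 mg/L.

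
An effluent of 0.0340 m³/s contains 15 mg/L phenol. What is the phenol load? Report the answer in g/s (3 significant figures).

0.510 g/s

Mass flux = Q·C = 0.034 m³/s × 15 g/m³ = 0.51 g/s.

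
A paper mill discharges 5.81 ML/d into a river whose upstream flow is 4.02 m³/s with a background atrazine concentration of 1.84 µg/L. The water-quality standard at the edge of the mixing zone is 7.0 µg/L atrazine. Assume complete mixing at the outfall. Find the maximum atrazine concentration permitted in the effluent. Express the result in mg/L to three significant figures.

0.315 mg/L

5.81 ML/d = 0.06725 m³/s.
1.84 µg/L = 0.00184 mg/L.
7.0 µg/L = 0.007 mg/L.
Mass balance: 0.007·4.087 = 0.06725·Cₑ + 4.02·0.00184.
Cₑ = (0.02861 − 0.007397) / 0.06725 = 0.3155 mg/L.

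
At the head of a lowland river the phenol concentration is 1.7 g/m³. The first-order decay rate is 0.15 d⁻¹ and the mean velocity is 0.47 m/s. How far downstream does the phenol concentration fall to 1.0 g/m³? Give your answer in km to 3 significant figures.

144 km

From C = C₀·e^(−kt), t = ln(C₀/C)/k = ln(1.7/1.0)/0.15 = 0.5306/0.15 = 3.538 d.
Distance = v·t = 0.47 m/s × 3.056e+05 s = 1.437e+05 m = 143.7 km.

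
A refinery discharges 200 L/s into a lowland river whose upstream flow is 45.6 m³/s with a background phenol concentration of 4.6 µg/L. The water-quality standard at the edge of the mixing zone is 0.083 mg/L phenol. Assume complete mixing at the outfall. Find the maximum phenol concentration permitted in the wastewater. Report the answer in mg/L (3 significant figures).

200 L/s = 0.2 m³/s.
4.6 µg/L = 0.0046 mg/L.
Mass balance: 0.083·45.8 = 0.2·Cₑ + 45.6·0.0046.
Cₑ = (3.801 − 0.2098) / 0.2 = 17.96 mg/L.

18.0 mg/L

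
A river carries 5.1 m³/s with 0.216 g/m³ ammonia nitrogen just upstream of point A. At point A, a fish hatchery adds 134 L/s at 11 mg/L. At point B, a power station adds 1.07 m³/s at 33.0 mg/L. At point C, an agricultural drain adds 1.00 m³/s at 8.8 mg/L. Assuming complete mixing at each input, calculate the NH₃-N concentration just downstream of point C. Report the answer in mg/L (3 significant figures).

134 L/s = 0.134 m³/s.
After input A: C = (5.1·0.216 + 0.134·11) / 5.234 = 0.4921 mg/L.
After input B: C = (5.234·0.4921 + 1.07·33) / 6.304 = 6.01 mg/L.
After input C: C = (6.304·6.01 + 1·8.8) / 7.304 = 6.392 mg/L.

6.39 mg/L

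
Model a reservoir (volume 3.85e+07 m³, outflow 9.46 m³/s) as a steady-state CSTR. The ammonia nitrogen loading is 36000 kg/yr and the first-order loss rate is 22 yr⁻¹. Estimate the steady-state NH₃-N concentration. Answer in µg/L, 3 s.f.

Outflow Q = 9.46 m³/s × 3.156e+07 s/yr = 2.985e+08 m³/yr.
Steady-state CSTR mass balance: W = Q·C + k·V·C, so C = W/(Q + kV).
Q + kV = 2.985e+08 + 22·3.85e+07 = 1.146e+09 m³/yr.
C = 36000/1.146e+09 = 3.143e-05 kg/m³ = 0.03143 mg/L = 31.43 µg/L.

31.4 µg/L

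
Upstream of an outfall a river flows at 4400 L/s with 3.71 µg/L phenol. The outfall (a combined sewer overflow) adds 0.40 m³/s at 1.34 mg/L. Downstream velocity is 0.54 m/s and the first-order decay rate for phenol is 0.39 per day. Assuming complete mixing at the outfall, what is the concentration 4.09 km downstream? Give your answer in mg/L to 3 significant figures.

0.111 mg/L

4400 L/s = 4.4 m³/s.
3.71 µg/L = 0.00371 mg/L.
After complete mixing, C₀ = (0.4·1.34 + 4.4·0.00371) / 4.8 = 0.1151 mg/L.
Travel time t = 4090 m / 0.54 m/s = 7574 s = 0.08766 d.
C = 0.1151·exp(−0.39·0.08766) = 0.1151·0.9664 = 0.1112 mg/L.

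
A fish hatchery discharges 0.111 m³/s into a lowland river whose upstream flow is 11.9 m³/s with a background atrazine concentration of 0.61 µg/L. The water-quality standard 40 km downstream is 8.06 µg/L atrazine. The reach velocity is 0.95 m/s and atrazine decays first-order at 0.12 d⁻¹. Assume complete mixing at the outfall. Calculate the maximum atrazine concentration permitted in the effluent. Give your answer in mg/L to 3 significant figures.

0.61 µg/L = 0.00061 mg/L.
8.06 µg/L = 0.00806 mg/L.
Travel time to the compliance point: t = 4e+04/0.95 = 4.211e+04 s = 0.4873 d; decay factor exp(−0.12·0.4873) = 0.9432.
So the concentration just after mixing may be at most 0.00806/0.9432 = 0.008545 mg/L.
Mass balance: 0.008545·12.01 = 0.111·Cₑ + 11.9·0.00061.
Cₑ = (0.1026 − 0.007259) / 0.111 = 0.8593 mg/L.

0.859 mg/L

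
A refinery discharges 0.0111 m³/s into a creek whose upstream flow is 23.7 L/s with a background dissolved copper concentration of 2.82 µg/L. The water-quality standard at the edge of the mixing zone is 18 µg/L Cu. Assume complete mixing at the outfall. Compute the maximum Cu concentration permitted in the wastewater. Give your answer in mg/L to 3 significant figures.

23.7 L/s = 0.0237 m³/s.
2.82 µg/L = 0.00282 mg/L.
18 µg/L = 0.018 mg/L.
Mass balance: 0.018·0.0348 = 0.0111·Cₑ + 0.0237·0.00282.
Cₑ = (0.0006264 − 6.683e-05) / 0.0111 = 0.05041 mg/L.

0.0504 mg/L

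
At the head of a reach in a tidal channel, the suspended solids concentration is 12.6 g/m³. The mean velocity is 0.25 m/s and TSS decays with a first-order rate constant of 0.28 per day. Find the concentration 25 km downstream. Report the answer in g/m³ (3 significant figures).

Travel time t = 25 km / 0.25 m/s = 2.5e+04/0.25 = 1e+05 s = 1.157 d.
First-order decay: C = 12.6·exp(−0.28·1.157) = 12.6·0.7232 = 9.112 g/m³.

9.11 g/m³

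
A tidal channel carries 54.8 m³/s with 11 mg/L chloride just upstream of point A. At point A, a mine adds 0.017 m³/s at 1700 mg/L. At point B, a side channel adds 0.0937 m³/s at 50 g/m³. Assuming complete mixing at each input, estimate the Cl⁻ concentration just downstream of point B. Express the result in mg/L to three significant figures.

After input A: C = (54.8·11 + 0.017·1700) / 54.82 = 11.52 mg/L.
After input B: C = (54.82·11.52 + 0.0937·50) / 54.91 = 11.59 mg/L.

11.6 mg/L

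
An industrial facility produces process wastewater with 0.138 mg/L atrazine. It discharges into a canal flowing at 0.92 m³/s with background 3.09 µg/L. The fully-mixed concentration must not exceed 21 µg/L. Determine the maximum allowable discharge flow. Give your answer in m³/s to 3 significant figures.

3.09 µg/L = 0.00309 mg/L.
21 µg/L = 0.021 mg/L.
Mass balance at complete mixing: C_std·(Q_w + Q_r) = Q_w·C_e + Q_r·C_b.
Rearranging, Q_w = Q_r·(C_std − C_b)/(C_e − C_std) = 0.92·(0.021 − 0.00309) / (0.138 − 0.021) = 0.1408 m³/s.

0.141 m³/s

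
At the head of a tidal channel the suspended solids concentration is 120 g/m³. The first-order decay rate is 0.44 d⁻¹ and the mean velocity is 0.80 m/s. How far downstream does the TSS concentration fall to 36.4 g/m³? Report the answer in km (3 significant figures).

187 km

From C = C₀·e^(−kt), t = ln(C₀/C)/k = ln(120/36.4)/0.44 = 1.193/0.44 = 2.711 d.
Distance = v·t = 0.80 m/s × 2.342e+05 s = 1.874e+05 m = 187.4 km.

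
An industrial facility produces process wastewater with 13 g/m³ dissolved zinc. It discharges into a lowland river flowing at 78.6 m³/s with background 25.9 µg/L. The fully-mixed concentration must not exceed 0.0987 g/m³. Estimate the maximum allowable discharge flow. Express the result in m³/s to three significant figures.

0.444 m³/s

25.9 µg/L = 0.0259 mg/L.
Mass balance at complete mixing: C_std·(Q_w + Q_r) = Q_w·C_e + Q_r·C_b.
Rearranging, Q_w = Q_r·(C_std − C_b)/(C_e − C_std) = 78.6·(0.0987 − 0.0259) / (13 − 0.0987) = 0.4435 m³/s.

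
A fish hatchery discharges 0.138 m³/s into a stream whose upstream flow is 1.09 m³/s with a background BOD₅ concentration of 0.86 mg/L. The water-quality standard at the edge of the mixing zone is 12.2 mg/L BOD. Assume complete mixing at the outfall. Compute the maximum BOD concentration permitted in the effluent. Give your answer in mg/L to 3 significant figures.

Mass balance: 12.2·1.228 = 0.138·Cₑ + 1.09·0.86.
Cₑ = (14.98 − 0.9374) / 0.138 = 101.8 mg/L.

102 mg/L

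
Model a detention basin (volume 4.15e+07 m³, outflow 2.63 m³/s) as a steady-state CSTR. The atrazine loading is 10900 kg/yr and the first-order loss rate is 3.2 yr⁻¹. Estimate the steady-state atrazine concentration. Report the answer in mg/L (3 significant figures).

Outflow Q = 2.63 m³/s × 3.156e+07 s/yr = 8.3e+07 m³/yr.
Steady-state CSTR mass balance: W = Q·C + k·V·C, so C = W/(Q + kV).
Q + kV = 8.3e+07 + 3.2·4.15e+07 = 2.158e+08 m³/yr.
C = 10900/2.158e+08 = 5.051e-05 kg/m³ = 0.05051 mg/L.

0.0505 mg/L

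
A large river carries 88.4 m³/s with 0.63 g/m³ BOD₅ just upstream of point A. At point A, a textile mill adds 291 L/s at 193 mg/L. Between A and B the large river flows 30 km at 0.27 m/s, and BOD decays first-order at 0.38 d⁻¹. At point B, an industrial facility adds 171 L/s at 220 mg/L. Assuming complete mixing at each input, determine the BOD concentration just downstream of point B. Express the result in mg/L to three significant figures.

291 L/s = 0.291 m³/s.
After input A: C = (88.4·0.63 + 0.291·193) / 88.69 = 1.261 mg/L.
Over the 30 km reach to input B (t = 1.111e+05 s = 1.286 d), decay gives C = 1.261·exp(−0.38·1.286) = 0.7736 mg/L.
171 L/s = 0.171 m³/s.
After input B: C = (88.69·0.7736 + 0.171·220) / 88.86 = 1.196 mg/L.

1.20 mg/L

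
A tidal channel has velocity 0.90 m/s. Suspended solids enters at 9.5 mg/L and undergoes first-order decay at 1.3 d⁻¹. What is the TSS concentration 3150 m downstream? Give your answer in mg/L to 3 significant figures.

Travel time t = 3150 m / 0.90 m/s = 3150/0.90 = 3500 s = 0.04051 d.
First-order decay: C = 9.5·exp(−1.3·0.04051) = 9.5·0.9487 = 9.013 mg/L.

9.01 mg/L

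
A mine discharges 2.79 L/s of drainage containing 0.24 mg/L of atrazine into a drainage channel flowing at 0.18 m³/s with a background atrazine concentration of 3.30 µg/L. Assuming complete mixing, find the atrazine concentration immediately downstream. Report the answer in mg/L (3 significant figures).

2.79 L/s = 0.00279 m³/s.
3.30 µg/L = 0.0033 mg/L.
Flow-weighted mixing gives C = (0.00279·0.24 + 0.18·0.0033) / (0.00279 + 0.18) = 0.001264/0.1828 = 0.006913 mg/L.

0.00691 mg/L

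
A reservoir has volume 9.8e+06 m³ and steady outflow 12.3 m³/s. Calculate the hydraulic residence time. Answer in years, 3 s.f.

0.0252 yr

Q = 12.3 m³/s × 3.156e+07 s/yr = 3.882e+08 m³/yr.
Hydraulic residence time τ = V/Q = 9.8e+06/3.882e+08 = 0.02525 yr.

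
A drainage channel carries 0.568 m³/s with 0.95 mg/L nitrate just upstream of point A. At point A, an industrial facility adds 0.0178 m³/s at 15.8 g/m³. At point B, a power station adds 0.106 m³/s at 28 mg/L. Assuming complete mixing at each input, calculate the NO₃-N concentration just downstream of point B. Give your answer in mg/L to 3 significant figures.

5.48 mg/L

After input A: C = (0.568·0.95 + 0.0178·15.8) / 0.5858 = 1.401 mg/L.
After input B: C = (0.5858·1.401 + 0.106·28) / 0.6918 = 5.477 mg/L.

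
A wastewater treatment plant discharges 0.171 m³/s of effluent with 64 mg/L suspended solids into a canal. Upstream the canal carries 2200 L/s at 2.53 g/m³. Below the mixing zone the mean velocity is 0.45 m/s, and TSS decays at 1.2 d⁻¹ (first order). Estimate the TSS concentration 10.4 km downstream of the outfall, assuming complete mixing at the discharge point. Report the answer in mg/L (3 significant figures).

5.05 mg/L

2200 L/s = 2.2 m³/s.
After complete mixing, C₀ = (0.171·64 + 2.2·2.53) / 2.371 = 6.963 mg/L.
Travel time t = 1.04e+04 m / 0.45 m/s = 2.311e+04 s = 0.2675 d.
C = 6.963·exp(−1.2·0.2675) = 6.963·0.7254 = 5.051 mg/L.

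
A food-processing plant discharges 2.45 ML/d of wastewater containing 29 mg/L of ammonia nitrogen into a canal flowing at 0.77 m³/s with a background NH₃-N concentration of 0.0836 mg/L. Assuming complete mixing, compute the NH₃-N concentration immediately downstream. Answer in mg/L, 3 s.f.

1.11 mg/L

2.45 ML/d = 0.02836 m³/s.
Conservation of mass across the mixing zone: C = (0.02836·29 + 0.77·0.0836) / (0.02836 + 0.77) = 0.8867/0.7984 = 1.111 mg/L.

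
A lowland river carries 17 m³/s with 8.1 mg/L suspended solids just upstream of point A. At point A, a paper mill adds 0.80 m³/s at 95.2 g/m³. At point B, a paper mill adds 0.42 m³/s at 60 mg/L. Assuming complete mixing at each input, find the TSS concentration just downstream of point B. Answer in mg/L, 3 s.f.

After input A: C = (17·8.1 + 0.8·95.2) / 17.8 = 12.01 mg/L.
After input B: C = (17.8·12.01 + 0.42·60) / 18.22 = 13.12 mg/L.

13.1 mg/L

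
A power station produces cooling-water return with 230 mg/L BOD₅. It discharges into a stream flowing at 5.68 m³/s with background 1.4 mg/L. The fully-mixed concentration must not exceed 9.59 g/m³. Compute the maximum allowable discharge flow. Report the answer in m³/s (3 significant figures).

Mass balance at complete mixing: C_std·(Q_w + Q_r) = Q_w·C_e + Q_r·C_b.
Rearranging, Q_w = Q_r·(C_std − C_b)/(C_e − C_std) = 5.68·(9.59 − 1.4) / (230 − 9.59) = 0.2111 m³/s.

0.211 m³/s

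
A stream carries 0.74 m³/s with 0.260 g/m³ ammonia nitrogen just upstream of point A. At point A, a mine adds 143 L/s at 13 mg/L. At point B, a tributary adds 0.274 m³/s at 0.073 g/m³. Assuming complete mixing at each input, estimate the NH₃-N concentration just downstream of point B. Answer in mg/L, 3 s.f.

1.79 mg/L

143 L/s = 0.143 m³/s.
After input A: C = (0.74·0.26 + 0.143·13) / 0.883 = 2.323 mg/L.
After input B: C = (0.883·2.323 + 0.274·0.073) / 1.157 = 1.79 mg/L.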